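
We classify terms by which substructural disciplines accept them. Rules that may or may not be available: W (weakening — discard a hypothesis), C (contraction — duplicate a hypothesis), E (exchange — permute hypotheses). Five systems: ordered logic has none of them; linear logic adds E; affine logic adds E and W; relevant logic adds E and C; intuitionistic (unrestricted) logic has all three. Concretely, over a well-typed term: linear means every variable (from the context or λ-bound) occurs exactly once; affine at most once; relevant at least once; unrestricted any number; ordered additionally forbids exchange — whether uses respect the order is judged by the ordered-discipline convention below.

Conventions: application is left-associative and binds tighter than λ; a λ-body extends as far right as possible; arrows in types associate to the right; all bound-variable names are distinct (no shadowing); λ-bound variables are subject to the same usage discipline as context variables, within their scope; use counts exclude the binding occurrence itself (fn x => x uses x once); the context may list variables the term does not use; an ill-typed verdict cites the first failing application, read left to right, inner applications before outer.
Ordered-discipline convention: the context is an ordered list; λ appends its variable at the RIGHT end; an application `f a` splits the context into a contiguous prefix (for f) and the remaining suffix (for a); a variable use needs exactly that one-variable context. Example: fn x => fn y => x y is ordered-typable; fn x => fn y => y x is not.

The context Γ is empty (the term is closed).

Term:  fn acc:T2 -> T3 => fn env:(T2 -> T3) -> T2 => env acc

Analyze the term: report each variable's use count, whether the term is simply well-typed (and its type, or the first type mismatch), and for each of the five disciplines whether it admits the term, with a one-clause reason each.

usage: acc [bound] ×1; env [bound] ×1
left-to-right use order: env, acc
typing: the term checks, with type (T2 -> T3) -> ((T2 -> T3) -> T2) -> T2
ordered: ✗, use order env, acc needs exchange
linear: ✓, each of acc, env used exactly once
affine: ✓, acc, env: no repeats, contraction unneeded
relevant: ✓, at least one use each (acc, env)
unrestricted: ✓, simply typable at (T2 -> T3) -> ((T2 -> T3) -> T2) -> T2; W, C, E all held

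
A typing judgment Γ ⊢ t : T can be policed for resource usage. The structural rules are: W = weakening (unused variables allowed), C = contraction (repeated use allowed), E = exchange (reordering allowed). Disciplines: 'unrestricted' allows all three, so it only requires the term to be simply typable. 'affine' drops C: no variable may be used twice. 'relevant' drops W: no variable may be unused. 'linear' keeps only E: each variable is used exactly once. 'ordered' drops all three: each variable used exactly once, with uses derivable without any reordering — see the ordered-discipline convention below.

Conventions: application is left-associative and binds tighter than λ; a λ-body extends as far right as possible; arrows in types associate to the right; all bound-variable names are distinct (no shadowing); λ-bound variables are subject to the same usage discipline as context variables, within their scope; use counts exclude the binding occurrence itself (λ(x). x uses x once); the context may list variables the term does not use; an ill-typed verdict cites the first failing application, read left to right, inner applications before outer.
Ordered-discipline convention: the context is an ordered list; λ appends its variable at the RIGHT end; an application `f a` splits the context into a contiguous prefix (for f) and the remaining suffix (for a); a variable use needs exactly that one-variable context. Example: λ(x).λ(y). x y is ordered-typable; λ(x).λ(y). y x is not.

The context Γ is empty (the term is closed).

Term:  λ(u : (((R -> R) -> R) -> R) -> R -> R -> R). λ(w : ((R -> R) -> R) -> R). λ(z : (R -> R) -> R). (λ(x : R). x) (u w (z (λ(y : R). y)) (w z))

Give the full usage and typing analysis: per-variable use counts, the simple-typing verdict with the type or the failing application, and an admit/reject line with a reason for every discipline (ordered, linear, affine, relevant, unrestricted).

counts: u [bound]: 1, w [bound]: 2, z [bound]: 2, x [bound]: 1, y [bound]: 1
left-to-right use order: x, u, w, z, y, w, z
typing: well-typed at ((((R -> R) -> R) -> R) -> R -> R -> R) -> (((R -> R) -> R) -> R) -> ((R -> R) -> R) -> R
ordered ✗ (uses contraction: w ×2, z ×2)
linear ✗ (uses contraction: w ×2, z ×2)
affine ✗ (uses contraction: w ×2, z ×2)
relevant ✓ (at least one use each (u, w, z, x, y))
unrestricted ✓ (simply typable at ((((R -> R) -> R) -> R) -> R -> R -> R) -> (((R -> R) -> R) -> R) -> ((R -> R) -> R) -> R; W, C, E all held)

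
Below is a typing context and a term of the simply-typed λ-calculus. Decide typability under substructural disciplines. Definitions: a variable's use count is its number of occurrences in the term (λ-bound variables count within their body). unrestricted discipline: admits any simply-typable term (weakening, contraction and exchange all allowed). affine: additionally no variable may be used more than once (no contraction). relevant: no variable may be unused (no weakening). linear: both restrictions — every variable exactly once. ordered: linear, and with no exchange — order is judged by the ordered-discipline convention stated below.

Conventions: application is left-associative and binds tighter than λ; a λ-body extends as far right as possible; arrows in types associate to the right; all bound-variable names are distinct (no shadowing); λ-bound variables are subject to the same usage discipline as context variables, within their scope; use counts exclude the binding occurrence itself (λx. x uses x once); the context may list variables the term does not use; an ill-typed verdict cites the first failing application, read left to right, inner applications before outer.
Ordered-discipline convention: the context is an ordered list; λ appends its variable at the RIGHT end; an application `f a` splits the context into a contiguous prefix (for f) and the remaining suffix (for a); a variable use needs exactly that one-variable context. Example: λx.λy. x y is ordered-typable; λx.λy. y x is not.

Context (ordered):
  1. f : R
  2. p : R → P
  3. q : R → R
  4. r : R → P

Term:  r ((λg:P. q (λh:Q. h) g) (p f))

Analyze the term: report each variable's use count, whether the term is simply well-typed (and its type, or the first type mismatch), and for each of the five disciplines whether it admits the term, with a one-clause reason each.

usage: f: 1×, p: 1×, q: 1×, r: 1×, g (bound): 1×, h (bound): 1×
order of uses: r, q, h, g, p, f
typing: ill-typed: an application expects R but receives Q → Q
ordered ✗ (fails simple typing)
linear ✗ (a type mismatch blocks all five)
affine ✗ (the type mismatch rejects it)
relevant ✗ (not simply typable)
unrestricted ✗ (fails simple typing)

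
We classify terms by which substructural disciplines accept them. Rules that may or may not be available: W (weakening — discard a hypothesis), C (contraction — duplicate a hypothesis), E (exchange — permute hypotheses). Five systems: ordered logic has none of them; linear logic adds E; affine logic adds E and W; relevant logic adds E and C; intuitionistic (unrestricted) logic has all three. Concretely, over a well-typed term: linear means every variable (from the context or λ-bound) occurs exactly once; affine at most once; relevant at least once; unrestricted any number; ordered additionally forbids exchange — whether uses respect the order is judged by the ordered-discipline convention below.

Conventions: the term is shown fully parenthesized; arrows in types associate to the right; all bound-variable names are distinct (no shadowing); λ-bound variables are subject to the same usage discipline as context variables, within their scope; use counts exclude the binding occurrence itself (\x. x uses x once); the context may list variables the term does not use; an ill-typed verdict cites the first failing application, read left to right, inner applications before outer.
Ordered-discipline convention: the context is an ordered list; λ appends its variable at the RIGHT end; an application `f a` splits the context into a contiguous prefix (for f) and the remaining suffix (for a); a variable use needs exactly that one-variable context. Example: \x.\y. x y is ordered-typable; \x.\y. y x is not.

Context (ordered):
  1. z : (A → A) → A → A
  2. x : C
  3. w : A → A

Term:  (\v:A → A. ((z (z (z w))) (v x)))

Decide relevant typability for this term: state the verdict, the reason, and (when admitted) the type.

no — the type mismatch rejects it
counts: z: 3×; x: 1×; w: 1×; v [bound]: 1×
left-to-right use order: z, z, z, w, v, x
typing: ill-typed: argument of type C where A is required
across the five disciplines: ordered ✗, linear ✗, affine ✗, relevant ✗, unrestricted ✗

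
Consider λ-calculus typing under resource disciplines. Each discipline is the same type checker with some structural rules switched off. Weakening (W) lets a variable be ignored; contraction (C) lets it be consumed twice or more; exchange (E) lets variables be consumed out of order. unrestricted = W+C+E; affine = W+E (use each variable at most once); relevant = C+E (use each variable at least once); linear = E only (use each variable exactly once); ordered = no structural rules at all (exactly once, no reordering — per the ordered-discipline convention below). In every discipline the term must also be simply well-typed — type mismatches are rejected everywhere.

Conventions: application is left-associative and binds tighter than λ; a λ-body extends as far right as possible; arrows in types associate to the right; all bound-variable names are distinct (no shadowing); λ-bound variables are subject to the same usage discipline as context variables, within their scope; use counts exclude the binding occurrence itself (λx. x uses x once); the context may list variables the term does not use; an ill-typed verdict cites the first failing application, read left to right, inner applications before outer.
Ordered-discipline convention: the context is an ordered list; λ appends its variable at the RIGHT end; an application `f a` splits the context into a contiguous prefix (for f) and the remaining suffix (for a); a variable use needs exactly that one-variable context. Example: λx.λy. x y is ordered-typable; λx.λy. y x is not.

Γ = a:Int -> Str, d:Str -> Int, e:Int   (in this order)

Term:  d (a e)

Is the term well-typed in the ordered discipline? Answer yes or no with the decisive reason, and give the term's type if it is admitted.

no — needs exchange: uses follow d, a, e
counts: a: 1; d: 1; e: 1
uses in reading order: d, a, e
typing: the term checks, with type Int
all disciplines: ordered ✗, linear ✓, affine ✓, relevant ✓, unrestricted ✓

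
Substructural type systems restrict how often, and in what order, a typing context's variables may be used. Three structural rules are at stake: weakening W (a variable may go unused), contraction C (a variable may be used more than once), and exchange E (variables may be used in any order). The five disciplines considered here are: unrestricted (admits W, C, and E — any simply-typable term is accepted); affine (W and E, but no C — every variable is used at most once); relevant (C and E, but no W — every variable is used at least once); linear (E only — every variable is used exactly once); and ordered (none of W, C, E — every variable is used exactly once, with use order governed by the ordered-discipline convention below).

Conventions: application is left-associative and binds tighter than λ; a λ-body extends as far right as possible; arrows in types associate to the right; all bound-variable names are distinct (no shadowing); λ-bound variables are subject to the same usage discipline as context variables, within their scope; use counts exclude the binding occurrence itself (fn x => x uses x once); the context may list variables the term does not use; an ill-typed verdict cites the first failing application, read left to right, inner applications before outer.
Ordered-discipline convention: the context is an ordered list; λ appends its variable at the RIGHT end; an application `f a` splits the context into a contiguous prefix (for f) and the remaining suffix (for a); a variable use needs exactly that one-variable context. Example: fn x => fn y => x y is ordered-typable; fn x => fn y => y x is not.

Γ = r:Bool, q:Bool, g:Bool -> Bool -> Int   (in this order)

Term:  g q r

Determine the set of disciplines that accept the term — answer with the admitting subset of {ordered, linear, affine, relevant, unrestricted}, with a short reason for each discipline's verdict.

admitting disciplines: linear, affine, relevant, unrestricted
usage: r: 1; q: 1; g: 1
left-to-right use order: g, q, r
typing: well-typed — term : Int
ordered: ✗ — needs exchange: uses follow g, q, r
linear: ✓ — exactly-once usage across r, q, g
affine: ✓ — r, q, g: no repeats, contraction unneeded
relevant: ✓ — at least one use each (r, q, g)
unrestricted: ✓ — typability at Int is all that's needed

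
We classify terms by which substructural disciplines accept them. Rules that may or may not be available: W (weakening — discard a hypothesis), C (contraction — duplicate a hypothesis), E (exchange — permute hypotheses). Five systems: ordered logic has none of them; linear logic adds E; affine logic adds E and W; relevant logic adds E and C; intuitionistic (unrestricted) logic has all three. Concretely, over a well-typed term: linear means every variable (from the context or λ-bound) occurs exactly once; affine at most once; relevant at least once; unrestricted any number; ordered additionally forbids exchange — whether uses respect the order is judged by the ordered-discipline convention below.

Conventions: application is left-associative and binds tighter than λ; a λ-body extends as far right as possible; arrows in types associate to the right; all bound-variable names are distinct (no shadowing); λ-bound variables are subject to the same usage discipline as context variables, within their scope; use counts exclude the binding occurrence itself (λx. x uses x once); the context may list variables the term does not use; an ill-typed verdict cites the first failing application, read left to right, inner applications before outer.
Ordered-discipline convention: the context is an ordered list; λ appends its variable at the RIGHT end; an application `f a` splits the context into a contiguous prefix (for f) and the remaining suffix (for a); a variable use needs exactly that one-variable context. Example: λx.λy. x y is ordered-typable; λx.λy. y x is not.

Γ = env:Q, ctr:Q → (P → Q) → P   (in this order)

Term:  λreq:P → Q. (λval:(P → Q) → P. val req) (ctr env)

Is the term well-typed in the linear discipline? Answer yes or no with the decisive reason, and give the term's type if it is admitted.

yes — single use per variable (env, ctr, req, val); term : (P → Q) → P
usage: env ×1, ctr ×1, req [bound] ×1, val [bound] ×1
uses in reading order: val, req, ctr, env
typing: well-typed — term : (P → Q) → P
all disciplines: ordered ✗ | linear ✓ | affine ✓ | relevant ✓ | unrestricted ✓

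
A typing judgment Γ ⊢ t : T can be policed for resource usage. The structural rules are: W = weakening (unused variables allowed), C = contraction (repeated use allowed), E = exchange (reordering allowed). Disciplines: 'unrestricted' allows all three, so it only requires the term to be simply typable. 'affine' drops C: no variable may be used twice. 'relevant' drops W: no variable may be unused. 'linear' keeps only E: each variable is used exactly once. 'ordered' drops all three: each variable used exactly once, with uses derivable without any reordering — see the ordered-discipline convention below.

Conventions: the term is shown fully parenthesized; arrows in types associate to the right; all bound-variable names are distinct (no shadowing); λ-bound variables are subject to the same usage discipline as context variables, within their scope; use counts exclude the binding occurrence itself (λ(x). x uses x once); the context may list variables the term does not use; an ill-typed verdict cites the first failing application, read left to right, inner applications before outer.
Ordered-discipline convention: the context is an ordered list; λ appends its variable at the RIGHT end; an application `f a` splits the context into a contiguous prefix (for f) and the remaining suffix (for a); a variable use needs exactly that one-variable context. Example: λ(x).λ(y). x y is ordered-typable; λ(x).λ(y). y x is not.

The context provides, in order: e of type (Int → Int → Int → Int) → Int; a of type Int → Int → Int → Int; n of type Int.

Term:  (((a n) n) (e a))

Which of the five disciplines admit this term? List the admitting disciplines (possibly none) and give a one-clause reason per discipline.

admitted by: relevant, unrestricted
usage: e ×1, a ×2, n ×2
left-to-right use order: a, n, n, e, a
typing: well-typed at Int
ordered: ✗, repeated use of a ×2, n ×2
linear: ✗, repeated use of a ×2, n ×2
affine: ✗, repeated use of a ×2, n ×2
relevant: ✓, at least one use each (e, a, n)
unrestricted: ✓, well-typed at Int; no restrictions here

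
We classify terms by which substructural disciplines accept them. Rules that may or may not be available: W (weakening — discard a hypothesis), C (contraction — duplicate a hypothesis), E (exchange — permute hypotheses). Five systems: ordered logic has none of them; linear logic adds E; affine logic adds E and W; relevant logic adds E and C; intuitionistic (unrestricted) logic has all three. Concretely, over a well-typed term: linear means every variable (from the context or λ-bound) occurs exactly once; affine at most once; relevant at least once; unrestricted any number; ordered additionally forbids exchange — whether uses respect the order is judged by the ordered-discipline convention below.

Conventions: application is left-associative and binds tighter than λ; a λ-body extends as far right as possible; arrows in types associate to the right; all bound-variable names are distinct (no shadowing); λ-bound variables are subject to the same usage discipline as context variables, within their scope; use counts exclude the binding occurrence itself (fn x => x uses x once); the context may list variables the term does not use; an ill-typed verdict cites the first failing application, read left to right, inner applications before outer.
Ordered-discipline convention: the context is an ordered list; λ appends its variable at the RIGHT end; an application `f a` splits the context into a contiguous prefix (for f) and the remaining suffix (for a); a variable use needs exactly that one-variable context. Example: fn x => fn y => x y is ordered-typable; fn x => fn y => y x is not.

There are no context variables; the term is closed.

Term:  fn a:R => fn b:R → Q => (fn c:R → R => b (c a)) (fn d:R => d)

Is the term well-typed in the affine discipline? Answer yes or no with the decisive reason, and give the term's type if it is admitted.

yes — no duplicate uses among a, b, c, d; term : R → (R → Q) → Q
use counts: a (bound): 1; b (bound): 1; c (bound): 1; d (bound): 1
left-to-right use order: b, c, a, d
typing: well-typed at R → (R → Q) → Q
summary: ordered ✗, linear ✓, affine ✓, relevant ✓, unrestricted ✓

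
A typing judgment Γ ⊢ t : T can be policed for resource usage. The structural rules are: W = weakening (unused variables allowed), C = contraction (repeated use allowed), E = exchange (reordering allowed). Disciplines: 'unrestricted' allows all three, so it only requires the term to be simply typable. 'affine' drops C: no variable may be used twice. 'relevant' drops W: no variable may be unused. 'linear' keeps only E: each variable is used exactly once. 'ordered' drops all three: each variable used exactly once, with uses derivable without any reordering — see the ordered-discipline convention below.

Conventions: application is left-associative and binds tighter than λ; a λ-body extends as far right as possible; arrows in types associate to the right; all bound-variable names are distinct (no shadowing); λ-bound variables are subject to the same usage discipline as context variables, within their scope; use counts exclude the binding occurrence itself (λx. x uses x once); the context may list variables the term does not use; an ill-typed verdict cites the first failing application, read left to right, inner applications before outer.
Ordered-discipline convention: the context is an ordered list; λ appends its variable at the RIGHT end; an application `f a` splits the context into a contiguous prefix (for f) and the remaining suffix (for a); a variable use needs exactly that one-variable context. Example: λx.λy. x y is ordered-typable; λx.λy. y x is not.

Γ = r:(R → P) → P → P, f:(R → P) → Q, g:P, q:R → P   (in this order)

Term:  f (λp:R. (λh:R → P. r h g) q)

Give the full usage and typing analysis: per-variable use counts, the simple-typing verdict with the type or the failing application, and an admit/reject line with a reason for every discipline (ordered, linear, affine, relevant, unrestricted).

counts: r: 1, f: 1, g: 1, q: 1, p (λ-bound): 0, h (λ-bound): 1
left-to-right use order: f, r, h, g, q
typing: well-typed at Q
ordered: ✗ — p left unused
linear: ✗ — p left unused
affine: ✓ — no duplicate uses among r, f, g, q, p, h
relevant: ✗ — p left unused
unrestricted: ✓ — typability at Q is all that's needed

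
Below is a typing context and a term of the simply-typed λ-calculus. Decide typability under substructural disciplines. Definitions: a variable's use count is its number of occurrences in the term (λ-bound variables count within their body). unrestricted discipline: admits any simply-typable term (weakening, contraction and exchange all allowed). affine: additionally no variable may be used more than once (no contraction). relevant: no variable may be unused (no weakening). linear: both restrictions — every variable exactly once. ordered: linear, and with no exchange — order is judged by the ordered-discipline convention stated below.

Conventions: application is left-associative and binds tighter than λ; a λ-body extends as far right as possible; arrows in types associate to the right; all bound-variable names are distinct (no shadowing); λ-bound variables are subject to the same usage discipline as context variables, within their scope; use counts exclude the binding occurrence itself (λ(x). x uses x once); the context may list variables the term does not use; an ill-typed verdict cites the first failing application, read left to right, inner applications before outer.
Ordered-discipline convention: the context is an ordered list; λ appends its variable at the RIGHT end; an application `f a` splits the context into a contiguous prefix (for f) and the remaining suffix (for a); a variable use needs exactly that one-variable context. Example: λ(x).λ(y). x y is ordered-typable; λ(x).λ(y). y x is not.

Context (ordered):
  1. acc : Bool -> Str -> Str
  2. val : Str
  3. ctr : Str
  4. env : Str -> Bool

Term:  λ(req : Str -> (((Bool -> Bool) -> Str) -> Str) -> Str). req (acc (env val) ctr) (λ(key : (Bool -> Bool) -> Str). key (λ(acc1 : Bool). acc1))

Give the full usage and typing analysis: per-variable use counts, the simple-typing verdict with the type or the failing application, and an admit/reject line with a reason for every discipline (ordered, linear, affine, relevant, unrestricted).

use counts: acc: 1×, val: 1×, ctr: 1×, env: 1×, req (bound): 1×, key (bound): 1×, acc1 (bound): 1×
uses in reading order: req, acc, env, val, ctr, key, acc1
typing: ✓ — (Str -> (((Bool -> Bool) -> Str) -> Str) -> Str) -> Str
ordered ✗ (no ordered split (uses run req, acc, env, val, ctr, key, acc1))
linear ✓ (exactly-once usage across acc, val, ctr, env, req, key, acc1)
affine ✓ (acc, val, ctr, env, req, key, acc1: no repeats, contraction unneeded)
relevant ✓ (acc, val, ctr, env, req, key, acc1: all used, weakening unneeded)
unrestricted ✓ (type-checks ((Str -> (((Bool -> Bool) -> Str) -> Str) -> Str) -> Str) and nothing is barred)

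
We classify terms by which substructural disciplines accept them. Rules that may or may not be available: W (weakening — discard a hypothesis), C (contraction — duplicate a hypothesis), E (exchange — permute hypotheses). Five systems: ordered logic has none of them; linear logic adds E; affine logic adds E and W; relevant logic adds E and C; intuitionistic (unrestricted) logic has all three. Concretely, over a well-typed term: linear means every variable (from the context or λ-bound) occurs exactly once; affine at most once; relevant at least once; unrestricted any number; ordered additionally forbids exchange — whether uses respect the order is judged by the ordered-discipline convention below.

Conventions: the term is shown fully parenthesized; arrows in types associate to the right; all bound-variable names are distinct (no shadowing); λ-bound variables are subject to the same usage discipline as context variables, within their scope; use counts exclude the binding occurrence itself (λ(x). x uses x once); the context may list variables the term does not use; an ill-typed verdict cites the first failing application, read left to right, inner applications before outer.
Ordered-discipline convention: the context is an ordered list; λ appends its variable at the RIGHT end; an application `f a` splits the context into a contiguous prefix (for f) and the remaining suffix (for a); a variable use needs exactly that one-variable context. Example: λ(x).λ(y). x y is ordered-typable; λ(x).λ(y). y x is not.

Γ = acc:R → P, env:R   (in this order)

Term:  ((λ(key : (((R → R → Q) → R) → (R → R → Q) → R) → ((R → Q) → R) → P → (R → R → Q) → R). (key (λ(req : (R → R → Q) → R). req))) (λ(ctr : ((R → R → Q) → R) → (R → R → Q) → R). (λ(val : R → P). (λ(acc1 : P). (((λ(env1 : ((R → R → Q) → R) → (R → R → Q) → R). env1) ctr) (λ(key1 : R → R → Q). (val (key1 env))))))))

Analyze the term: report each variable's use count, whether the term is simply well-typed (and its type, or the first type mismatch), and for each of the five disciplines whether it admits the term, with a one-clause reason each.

usage: acc: 0×; env: 1×; key (bound): 1×; req (bound): 1×; ctr (bound): 1×; val (bound): 1×; acc1 (bound): 0×; env1 (bound): 1×; key1 (bound): 1×
order of uses: key, req, env1, ctr, val, key1, env
typing: ill-typed: argument of type R → Q where R is required
ordered: ✗ — the type mismatch rejects it
linear: ✗ — not simply typable
affine: ✗ — fails simple typing
relevant: ✗ — a type mismatch blocks all five
unrestricted: ✗ — the type mismatch rejects it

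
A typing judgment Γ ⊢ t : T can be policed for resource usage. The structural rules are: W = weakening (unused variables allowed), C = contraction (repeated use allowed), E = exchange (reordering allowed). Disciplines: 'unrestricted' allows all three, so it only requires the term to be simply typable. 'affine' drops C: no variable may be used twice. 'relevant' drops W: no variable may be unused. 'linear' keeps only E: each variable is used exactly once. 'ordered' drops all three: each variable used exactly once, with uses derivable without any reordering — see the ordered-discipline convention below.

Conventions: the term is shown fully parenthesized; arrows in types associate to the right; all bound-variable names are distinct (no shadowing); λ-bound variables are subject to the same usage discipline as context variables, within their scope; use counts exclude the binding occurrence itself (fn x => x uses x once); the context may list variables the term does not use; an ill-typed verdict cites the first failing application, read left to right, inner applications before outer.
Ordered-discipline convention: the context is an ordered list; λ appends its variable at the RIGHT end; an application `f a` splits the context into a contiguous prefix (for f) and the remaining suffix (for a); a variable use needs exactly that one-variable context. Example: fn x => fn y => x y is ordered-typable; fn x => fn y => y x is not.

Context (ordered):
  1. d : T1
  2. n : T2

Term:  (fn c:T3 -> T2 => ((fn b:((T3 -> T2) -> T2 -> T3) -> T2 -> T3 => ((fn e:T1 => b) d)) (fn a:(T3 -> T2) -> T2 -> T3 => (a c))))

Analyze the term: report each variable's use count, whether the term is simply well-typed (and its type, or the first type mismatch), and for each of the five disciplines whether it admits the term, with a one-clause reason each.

counts: d: 1×, n: 0×, c (bound): 1×, b (bound): 1×, e (bound): 0×, a (bound): 1×
use order (left to right): b, d, a, c
typing: the term checks, with type (T3 -> T2) -> ((T3 -> T2) -> T2 -> T3) -> T2 -> T3
ordered: ✗ — n, e never used (weakening)
linear: ✗ — n, e never used (weakening)
affine: ✓ — d, n, c, b, e, a: no repeats, contraction unneeded
relevant: ✗ — n, e never used (weakening)
unrestricted: ✓ — type-checks ((T3 -> T2) -> ((T3 -> T2) -> T2 -> T3) -> T2 -> T3) and nothing is barred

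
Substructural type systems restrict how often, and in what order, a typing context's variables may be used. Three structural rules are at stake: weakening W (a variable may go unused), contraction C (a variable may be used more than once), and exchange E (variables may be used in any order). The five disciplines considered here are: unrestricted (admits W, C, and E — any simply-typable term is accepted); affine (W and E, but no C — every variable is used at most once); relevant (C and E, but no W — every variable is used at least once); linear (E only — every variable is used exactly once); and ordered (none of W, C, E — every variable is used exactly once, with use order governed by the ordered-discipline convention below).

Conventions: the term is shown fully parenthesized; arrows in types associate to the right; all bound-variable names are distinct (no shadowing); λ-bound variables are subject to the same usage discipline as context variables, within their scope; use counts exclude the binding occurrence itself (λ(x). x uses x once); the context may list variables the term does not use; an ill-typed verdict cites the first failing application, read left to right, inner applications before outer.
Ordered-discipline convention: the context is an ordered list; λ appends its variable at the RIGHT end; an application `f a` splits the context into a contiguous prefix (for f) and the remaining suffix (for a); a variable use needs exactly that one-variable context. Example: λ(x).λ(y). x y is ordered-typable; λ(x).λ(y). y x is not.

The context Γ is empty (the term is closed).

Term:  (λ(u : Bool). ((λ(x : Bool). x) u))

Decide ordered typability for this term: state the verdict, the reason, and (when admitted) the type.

yes — one use each (u, x); ordered split holds; term : Bool → Bool
usage: u (bound)=1; x (bound)=1
uses in reading order: x, u
typing: the term checks, with type Bool → Bool
across the five disciplines: ordered ✓, linear ✓, affine ✓, relevant ✓, unrestricted ✓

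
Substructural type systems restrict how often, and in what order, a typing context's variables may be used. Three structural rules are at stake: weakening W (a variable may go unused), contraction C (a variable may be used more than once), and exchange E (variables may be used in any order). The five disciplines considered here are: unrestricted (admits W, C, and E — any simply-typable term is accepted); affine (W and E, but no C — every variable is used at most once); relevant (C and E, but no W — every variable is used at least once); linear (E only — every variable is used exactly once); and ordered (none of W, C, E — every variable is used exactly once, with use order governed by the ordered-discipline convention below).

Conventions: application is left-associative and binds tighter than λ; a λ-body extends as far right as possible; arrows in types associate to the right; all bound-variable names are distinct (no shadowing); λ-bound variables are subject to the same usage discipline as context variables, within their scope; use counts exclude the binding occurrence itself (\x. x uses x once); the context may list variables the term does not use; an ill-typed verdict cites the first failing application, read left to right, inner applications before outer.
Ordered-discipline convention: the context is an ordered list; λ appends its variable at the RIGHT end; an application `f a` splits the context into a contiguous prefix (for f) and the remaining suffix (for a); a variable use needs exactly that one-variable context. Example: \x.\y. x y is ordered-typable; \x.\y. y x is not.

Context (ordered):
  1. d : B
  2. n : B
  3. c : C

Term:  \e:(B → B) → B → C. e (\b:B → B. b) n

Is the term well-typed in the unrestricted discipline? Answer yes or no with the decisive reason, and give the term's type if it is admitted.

no — not simply typable
variable uses: d=0; n=1; c=0; e [bound]=1; b [bound]=1
order of uses: e, b, n
typing: ill-typed: a function awaiting B → B gets (B → B) → B → B
across the five disciplines: ordered ✗, linear ✗, affine ✗, relevant ✗, unrestricted ✗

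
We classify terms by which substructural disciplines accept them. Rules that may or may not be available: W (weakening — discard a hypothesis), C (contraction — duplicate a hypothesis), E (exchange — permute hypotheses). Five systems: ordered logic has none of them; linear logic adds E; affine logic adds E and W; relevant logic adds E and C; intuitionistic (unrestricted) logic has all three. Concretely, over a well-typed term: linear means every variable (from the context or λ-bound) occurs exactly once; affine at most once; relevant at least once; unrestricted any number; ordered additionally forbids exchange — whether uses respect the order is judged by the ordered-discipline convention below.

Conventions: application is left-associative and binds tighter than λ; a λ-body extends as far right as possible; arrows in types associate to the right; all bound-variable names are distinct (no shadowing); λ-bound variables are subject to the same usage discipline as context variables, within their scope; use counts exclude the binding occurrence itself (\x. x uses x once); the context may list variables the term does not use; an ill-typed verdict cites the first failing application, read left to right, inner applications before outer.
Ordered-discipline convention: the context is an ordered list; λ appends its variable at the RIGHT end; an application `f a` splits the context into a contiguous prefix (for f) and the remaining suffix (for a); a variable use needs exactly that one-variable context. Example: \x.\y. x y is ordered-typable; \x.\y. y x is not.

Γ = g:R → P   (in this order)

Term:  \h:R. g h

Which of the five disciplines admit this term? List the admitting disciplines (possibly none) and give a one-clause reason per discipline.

accepted by: ordered, linear, affine, relevant, unrestricted
use counts: g: 1; h (bound): 1
use order (left to right): g, h
typing: well-typed — term : R → P
ordered: ✓ — g, h once each; derivable with no W/C/E
linear: ✓ — exactly-once usage across g, h
affine: ✓ — none of g, h used more than once
relevant: ✓ — g, h: all used, weakening unneeded
unrestricted: ✓ — typability at R → P is all that's needed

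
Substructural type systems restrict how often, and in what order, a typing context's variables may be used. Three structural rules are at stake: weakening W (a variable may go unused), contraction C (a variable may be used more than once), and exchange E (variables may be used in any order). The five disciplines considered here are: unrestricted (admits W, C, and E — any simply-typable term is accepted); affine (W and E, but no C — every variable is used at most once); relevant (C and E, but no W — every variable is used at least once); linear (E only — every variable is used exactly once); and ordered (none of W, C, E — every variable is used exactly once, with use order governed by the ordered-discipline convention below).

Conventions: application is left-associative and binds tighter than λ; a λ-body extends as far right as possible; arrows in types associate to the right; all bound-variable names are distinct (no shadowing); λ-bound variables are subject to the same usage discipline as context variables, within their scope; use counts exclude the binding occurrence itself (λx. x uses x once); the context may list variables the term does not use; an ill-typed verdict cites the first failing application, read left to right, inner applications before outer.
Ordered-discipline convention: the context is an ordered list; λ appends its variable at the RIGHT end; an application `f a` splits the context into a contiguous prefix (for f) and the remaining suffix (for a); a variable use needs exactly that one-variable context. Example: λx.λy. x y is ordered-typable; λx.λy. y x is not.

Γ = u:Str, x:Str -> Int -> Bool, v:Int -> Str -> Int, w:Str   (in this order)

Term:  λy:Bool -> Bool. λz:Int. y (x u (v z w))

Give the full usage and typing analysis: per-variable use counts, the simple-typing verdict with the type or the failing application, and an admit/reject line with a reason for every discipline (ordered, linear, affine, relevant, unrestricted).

counts: u: 1, x: 1, v: 1, w: 1, y (bound): 1, z (bound): 1
use order (left to right): y, x, u, v, z, w
typing: well-typed at (Bool -> Bool) -> Int -> Bool
ordered ✗ (no contiguous prefix/suffix split fits y, x, u, v, z, w)
linear ✓ (exactly-once usage across u, x, v, w, y, z)
affine ✓ (none of u, x, v, w, y, z used more than once)
relevant ✓ (every one of u, x, v, w, y, z appears)
unrestricted ✓ (typability at (Bool -> Bool) -> Int -> Bool is all that's needed)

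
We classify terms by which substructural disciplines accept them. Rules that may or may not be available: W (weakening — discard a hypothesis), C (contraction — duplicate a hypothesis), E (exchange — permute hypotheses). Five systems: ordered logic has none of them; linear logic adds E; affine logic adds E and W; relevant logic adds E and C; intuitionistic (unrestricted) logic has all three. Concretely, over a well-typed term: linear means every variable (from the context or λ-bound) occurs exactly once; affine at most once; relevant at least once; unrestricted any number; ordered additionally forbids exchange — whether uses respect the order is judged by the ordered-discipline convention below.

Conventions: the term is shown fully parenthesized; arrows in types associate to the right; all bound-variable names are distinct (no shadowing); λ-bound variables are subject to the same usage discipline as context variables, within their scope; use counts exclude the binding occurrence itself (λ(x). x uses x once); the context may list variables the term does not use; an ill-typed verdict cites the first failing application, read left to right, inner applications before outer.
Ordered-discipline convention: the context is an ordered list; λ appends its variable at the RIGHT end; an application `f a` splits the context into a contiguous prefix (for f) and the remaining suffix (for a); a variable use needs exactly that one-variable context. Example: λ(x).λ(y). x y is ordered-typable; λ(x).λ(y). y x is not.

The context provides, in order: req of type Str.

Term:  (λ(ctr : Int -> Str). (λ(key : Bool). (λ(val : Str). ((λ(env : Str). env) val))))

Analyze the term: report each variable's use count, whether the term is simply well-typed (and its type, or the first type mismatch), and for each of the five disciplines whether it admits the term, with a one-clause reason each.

counts: req ×0, ctr (λ-bound) ×0, key (λ-bound) ×0, val (λ-bound) ×1, env (λ-bound) ×1
use order (left to right): env, val
typing: ✓ — (Int -> Str) -> Bool -> Str -> Str
ordered ✗ (needs weakening: req, ctr, key unused)
linear ✗ (needs weakening: req, ctr, key unused)
affine ✓ (at most one use each (req, ctr, key, val, env))
relevant ✗ (needs weakening: req, ctr, key unused)
unrestricted ✓ (simply typable at (Int -> Str) -> Bool -> Str -> Str; W, C, E all held)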